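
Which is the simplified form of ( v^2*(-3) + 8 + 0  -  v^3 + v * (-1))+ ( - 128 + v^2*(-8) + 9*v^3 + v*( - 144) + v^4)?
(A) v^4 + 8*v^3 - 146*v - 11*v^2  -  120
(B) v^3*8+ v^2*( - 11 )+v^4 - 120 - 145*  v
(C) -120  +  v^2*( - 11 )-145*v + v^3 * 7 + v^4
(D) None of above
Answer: B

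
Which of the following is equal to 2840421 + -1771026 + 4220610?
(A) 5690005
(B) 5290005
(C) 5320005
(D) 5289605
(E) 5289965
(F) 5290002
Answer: B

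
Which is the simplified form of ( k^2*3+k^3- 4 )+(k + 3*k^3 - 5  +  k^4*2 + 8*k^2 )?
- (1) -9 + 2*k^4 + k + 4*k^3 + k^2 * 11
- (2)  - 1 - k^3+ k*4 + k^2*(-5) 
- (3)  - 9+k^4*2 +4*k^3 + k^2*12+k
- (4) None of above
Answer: 1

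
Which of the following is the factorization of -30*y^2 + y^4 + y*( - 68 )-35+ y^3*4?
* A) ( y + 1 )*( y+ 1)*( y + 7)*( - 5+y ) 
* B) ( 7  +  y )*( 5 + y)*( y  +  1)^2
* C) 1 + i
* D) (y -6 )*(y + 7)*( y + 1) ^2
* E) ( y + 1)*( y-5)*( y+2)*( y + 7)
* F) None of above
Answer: A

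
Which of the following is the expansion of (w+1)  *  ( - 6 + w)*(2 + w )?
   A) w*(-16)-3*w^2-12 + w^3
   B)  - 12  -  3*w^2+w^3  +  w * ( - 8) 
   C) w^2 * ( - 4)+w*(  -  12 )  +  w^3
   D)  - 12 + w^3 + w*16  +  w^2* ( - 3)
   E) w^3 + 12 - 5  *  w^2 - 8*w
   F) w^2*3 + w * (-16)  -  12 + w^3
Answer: A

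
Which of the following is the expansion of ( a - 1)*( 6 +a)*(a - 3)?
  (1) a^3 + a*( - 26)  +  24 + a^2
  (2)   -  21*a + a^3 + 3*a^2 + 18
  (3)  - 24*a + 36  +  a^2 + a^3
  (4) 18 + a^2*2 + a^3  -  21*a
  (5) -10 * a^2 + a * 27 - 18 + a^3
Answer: 4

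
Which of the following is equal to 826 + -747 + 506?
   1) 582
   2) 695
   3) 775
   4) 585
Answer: 4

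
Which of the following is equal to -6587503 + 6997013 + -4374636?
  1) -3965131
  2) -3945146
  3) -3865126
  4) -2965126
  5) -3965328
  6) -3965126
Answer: 6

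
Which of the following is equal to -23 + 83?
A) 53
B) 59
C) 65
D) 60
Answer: D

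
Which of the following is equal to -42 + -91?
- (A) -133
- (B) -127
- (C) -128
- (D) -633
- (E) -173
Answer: A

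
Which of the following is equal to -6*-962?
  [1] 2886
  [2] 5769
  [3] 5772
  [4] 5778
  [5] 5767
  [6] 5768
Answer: 3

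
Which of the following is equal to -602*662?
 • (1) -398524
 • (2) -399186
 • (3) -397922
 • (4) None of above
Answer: 1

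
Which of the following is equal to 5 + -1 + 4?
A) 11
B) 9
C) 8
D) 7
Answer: C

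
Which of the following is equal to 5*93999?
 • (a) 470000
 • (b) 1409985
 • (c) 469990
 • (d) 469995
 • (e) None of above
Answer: d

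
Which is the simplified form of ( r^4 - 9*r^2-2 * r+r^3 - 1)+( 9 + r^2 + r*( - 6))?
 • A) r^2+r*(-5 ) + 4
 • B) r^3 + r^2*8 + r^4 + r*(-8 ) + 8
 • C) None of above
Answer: C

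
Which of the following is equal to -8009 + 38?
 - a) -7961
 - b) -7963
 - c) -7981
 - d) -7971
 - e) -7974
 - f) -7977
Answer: d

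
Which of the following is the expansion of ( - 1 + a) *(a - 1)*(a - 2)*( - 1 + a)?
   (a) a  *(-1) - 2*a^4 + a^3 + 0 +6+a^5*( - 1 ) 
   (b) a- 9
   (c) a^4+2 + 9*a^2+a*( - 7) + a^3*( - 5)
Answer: c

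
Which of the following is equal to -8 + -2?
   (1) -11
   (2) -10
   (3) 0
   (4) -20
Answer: 2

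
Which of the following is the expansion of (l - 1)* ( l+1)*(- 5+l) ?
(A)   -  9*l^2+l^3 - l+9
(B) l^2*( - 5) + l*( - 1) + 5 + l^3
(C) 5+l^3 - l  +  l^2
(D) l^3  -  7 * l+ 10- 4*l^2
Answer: B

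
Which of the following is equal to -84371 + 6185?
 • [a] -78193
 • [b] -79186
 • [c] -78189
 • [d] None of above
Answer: d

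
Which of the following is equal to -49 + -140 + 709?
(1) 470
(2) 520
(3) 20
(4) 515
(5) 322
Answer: 2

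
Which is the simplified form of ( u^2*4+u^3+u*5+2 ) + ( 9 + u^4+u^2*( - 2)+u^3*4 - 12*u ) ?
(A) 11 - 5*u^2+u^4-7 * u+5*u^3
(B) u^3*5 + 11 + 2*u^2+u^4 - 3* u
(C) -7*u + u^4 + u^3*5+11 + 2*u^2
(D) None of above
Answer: C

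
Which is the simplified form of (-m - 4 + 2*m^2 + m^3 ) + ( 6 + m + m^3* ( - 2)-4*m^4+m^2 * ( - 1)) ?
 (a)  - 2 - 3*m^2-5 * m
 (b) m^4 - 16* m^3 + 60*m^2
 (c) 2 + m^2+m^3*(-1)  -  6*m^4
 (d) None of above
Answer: d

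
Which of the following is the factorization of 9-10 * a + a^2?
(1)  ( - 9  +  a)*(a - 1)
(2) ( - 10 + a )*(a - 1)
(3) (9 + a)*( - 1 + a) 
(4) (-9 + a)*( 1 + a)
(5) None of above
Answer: 1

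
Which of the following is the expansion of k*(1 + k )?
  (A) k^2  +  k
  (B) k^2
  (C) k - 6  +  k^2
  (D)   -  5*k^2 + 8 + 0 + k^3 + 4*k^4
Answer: A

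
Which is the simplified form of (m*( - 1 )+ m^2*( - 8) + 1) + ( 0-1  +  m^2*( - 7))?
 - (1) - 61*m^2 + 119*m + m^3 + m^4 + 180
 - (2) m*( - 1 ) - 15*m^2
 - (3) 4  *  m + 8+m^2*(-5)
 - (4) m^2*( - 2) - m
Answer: 2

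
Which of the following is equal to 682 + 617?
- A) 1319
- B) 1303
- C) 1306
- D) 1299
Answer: D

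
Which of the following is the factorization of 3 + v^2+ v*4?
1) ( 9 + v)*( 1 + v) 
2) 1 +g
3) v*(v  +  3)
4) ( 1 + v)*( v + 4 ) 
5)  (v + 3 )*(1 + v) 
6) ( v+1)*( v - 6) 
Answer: 5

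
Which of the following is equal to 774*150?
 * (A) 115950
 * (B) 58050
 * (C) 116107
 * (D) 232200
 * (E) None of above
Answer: E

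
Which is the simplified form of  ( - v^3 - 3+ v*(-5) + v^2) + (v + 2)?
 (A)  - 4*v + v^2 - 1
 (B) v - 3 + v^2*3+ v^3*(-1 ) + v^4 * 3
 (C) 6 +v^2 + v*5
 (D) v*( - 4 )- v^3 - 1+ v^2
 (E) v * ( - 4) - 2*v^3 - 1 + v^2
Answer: D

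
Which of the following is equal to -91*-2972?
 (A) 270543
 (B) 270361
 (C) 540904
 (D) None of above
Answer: D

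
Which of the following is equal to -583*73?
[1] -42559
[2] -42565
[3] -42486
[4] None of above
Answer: 1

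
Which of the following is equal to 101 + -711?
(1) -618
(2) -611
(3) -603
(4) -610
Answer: 4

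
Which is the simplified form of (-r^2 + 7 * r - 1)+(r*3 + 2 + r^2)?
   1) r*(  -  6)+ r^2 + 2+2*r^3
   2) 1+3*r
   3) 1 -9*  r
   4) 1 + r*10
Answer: 4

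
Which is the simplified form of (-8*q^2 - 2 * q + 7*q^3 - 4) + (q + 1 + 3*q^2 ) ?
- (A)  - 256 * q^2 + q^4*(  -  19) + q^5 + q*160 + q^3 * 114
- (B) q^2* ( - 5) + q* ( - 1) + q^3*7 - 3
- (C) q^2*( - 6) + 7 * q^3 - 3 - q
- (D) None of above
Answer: B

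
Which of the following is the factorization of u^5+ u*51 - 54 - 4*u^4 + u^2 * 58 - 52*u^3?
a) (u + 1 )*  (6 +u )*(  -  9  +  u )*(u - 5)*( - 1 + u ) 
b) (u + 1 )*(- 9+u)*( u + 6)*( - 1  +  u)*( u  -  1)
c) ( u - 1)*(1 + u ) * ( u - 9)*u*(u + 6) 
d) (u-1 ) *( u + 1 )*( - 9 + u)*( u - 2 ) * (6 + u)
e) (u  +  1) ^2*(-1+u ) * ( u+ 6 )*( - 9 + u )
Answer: b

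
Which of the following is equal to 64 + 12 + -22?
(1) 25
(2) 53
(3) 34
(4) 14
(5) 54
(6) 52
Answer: 5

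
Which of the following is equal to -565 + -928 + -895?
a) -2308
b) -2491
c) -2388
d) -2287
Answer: c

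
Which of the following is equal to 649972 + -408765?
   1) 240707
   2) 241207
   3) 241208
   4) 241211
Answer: 2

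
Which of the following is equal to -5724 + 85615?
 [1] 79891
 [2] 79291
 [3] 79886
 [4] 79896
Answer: 1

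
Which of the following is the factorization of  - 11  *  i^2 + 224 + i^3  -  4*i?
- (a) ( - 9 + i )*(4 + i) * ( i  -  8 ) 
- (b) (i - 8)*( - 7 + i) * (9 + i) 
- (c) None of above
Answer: c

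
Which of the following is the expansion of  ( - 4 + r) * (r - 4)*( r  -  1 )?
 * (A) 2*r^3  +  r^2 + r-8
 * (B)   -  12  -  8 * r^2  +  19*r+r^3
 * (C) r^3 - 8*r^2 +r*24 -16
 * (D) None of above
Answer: D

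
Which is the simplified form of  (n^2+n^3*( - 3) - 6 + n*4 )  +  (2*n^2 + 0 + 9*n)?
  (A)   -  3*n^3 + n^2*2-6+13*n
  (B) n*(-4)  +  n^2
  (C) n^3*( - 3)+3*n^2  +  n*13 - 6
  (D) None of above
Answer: C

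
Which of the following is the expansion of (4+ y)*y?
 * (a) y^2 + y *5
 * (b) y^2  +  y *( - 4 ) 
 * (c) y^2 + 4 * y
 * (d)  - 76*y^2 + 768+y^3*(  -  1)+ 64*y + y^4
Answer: c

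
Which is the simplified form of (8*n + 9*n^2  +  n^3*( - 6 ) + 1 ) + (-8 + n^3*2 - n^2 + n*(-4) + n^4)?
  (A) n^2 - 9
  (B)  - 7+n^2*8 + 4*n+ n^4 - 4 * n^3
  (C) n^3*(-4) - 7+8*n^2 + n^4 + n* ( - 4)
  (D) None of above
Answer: B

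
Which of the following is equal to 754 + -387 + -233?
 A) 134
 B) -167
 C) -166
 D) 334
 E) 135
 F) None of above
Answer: A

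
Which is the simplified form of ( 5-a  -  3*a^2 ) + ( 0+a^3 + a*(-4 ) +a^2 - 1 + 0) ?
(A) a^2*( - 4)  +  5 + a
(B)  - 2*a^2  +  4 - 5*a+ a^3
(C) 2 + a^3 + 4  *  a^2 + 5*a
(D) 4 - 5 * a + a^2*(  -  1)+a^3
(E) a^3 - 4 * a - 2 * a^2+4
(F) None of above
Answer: B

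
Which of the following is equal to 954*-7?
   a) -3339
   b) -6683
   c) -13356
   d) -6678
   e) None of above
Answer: d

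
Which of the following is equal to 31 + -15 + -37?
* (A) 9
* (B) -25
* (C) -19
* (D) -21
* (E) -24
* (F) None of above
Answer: D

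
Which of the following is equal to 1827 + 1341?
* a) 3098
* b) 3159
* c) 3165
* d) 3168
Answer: d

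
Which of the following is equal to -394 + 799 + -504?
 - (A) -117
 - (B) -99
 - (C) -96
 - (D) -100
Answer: B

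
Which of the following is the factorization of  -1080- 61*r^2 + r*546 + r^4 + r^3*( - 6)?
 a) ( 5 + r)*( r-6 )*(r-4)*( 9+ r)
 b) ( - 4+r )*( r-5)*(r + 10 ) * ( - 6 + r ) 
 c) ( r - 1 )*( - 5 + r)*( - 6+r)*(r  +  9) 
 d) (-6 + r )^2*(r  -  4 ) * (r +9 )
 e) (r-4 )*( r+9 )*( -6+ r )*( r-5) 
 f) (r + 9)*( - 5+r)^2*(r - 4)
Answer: e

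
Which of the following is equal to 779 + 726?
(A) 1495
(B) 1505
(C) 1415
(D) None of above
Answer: B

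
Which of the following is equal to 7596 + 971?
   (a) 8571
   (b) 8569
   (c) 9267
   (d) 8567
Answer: d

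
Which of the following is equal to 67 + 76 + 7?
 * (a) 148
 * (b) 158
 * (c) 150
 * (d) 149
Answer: c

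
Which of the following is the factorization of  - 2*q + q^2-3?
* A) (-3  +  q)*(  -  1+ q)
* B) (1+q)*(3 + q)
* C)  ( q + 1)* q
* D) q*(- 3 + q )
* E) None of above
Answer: E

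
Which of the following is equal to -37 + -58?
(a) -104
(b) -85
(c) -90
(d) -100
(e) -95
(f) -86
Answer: e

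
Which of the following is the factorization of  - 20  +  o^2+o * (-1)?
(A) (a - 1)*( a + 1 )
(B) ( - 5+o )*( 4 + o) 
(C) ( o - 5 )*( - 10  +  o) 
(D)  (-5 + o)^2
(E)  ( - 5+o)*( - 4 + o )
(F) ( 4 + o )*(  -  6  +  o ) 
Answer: B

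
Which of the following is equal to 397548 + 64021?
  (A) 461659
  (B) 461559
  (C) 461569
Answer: C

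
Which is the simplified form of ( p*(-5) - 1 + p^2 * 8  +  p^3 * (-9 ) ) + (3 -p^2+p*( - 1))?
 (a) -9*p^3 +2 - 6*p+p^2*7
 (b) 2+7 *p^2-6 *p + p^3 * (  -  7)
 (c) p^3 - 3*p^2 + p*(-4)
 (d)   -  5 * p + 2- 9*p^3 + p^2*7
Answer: a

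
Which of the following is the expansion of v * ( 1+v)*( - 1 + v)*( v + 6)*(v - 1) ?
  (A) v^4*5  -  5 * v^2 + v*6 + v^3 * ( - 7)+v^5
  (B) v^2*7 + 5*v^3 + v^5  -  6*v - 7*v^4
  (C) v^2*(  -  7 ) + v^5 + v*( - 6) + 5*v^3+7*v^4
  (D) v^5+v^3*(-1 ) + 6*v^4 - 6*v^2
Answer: A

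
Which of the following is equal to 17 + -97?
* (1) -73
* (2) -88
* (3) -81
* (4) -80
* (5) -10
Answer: 4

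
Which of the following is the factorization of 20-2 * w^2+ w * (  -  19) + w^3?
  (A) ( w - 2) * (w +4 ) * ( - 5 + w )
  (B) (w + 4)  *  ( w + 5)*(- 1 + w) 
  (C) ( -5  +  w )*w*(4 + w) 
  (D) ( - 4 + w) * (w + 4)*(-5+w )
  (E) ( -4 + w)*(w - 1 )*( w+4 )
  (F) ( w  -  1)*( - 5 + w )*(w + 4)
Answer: F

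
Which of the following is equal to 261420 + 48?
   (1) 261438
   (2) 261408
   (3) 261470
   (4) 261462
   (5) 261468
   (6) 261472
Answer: 5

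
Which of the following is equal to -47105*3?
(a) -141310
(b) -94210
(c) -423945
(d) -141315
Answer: d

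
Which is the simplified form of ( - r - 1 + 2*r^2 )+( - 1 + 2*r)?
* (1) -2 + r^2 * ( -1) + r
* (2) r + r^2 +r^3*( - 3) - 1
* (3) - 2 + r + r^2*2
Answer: 3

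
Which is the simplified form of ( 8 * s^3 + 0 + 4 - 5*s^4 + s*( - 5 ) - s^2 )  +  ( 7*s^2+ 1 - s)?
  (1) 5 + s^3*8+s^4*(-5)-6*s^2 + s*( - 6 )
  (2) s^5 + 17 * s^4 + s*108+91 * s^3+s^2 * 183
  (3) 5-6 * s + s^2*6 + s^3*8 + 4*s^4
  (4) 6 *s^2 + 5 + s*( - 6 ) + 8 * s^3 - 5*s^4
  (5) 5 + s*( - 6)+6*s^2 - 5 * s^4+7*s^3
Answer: 4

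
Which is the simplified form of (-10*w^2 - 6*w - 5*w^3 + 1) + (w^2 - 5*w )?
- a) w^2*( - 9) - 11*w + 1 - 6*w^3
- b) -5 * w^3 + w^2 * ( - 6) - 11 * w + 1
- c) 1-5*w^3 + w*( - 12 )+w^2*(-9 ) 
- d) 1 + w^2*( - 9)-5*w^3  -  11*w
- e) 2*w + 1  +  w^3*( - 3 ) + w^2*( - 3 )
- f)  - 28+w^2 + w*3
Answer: d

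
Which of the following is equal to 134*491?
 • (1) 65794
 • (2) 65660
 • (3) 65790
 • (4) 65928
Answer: 1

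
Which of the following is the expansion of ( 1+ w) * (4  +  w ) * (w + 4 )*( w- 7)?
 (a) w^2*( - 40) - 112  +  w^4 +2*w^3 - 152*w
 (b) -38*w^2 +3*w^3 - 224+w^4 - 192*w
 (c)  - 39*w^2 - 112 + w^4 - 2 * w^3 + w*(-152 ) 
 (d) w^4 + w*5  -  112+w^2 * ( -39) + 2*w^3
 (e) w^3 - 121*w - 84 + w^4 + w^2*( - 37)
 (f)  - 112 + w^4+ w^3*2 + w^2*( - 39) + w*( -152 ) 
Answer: f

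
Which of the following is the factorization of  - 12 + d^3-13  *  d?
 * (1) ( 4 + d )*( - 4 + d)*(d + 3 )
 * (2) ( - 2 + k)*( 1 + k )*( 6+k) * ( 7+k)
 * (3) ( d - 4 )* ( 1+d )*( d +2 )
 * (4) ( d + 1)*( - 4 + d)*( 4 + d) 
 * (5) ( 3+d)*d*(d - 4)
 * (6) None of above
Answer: 6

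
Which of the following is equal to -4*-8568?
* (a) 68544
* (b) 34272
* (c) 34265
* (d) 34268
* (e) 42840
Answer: b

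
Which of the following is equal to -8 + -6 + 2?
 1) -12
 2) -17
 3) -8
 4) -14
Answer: 1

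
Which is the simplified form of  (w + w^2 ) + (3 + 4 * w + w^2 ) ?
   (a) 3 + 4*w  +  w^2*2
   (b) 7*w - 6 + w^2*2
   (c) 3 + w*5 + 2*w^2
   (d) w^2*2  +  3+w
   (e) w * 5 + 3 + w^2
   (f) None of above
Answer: c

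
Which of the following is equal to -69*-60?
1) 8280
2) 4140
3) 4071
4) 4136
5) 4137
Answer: 2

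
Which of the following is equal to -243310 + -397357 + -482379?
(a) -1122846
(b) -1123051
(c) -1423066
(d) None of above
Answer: d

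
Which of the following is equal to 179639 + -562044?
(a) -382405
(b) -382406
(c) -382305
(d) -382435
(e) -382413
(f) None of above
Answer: a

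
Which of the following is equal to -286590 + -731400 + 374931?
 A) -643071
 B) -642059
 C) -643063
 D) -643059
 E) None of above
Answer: D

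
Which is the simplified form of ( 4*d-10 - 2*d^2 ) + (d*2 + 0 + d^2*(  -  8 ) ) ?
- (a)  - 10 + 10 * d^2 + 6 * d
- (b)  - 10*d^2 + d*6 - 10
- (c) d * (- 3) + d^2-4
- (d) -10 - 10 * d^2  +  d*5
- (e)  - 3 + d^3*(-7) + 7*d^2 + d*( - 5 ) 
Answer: b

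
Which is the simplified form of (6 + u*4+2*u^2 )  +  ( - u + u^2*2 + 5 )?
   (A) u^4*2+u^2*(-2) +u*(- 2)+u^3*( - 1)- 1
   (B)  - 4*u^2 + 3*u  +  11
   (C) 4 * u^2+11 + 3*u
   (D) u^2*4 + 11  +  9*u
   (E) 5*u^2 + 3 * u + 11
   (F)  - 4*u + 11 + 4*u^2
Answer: C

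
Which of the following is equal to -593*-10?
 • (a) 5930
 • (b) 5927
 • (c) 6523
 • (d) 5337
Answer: a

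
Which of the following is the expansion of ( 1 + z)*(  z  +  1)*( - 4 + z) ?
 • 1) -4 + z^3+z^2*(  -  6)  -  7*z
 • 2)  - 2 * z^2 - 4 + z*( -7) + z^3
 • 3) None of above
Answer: 2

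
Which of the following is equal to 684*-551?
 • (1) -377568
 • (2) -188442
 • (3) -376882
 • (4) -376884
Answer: 4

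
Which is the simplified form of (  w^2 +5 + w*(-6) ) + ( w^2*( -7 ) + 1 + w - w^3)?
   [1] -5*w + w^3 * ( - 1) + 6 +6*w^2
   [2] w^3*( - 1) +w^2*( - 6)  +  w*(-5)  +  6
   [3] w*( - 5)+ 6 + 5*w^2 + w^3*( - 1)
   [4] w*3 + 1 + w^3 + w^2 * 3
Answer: 2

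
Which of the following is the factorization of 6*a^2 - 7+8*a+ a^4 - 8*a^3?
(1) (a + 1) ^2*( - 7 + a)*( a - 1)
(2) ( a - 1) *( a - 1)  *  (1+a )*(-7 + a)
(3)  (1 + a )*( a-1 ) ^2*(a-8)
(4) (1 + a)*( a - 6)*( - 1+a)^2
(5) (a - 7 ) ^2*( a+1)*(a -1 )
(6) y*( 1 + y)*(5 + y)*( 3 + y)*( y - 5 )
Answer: 2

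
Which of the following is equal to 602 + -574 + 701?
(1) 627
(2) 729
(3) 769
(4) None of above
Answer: 2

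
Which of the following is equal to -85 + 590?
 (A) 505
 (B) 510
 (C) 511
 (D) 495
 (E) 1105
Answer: A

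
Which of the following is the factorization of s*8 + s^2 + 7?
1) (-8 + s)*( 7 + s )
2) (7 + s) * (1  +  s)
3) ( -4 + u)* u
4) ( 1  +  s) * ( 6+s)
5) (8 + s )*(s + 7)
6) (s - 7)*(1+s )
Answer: 2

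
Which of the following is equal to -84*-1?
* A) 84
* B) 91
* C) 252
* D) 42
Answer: A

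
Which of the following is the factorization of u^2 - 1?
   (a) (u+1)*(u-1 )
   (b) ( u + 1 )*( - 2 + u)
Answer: a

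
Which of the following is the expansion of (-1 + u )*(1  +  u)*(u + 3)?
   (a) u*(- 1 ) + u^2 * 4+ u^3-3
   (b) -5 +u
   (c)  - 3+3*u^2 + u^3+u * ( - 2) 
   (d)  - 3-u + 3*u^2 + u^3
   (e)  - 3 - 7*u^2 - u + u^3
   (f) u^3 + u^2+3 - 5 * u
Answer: d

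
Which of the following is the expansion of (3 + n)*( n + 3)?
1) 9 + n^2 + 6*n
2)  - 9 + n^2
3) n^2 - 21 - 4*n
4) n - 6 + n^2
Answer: 1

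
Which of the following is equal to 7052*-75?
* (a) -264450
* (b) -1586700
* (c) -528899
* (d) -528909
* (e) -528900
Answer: e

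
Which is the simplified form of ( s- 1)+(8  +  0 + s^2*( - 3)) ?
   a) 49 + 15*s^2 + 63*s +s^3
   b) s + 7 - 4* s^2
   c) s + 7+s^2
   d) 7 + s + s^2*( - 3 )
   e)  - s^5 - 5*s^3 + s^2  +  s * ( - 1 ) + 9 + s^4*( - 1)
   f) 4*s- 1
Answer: d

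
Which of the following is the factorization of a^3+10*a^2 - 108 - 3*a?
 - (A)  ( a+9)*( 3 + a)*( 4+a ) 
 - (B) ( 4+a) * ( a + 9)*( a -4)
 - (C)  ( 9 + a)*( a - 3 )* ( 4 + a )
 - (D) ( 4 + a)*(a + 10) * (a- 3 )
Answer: C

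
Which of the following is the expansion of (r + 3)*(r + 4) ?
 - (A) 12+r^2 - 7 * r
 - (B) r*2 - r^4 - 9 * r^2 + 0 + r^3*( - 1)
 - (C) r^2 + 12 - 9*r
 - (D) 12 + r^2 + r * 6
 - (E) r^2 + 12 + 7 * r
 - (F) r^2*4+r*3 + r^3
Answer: E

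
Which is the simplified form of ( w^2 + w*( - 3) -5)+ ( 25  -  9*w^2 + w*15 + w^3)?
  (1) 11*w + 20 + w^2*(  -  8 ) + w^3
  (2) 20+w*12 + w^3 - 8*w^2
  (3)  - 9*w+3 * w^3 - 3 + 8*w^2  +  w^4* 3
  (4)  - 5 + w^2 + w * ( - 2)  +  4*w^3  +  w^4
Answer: 2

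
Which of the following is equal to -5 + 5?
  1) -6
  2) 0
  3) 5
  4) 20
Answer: 2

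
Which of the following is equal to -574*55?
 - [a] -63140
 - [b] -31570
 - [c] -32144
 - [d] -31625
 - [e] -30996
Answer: b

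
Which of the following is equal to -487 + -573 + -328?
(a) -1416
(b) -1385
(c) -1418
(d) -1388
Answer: d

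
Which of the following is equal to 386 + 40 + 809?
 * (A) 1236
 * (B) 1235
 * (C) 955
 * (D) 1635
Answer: B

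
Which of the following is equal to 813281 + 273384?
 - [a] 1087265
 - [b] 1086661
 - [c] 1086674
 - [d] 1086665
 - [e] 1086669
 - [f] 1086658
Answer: d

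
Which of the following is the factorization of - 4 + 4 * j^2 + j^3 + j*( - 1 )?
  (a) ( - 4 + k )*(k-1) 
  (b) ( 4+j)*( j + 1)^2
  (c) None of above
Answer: c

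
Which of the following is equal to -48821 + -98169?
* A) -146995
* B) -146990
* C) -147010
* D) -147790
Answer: B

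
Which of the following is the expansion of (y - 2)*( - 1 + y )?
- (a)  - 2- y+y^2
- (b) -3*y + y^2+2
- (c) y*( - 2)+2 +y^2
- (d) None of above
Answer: b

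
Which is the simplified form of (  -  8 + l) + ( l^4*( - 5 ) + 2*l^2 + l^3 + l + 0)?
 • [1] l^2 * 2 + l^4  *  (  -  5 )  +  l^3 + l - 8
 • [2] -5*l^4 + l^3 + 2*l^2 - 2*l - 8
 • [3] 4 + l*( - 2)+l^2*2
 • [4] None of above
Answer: 4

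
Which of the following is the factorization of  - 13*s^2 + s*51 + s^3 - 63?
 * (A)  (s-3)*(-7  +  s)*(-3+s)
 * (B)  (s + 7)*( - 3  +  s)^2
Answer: A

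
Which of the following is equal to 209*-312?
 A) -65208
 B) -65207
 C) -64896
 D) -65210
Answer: A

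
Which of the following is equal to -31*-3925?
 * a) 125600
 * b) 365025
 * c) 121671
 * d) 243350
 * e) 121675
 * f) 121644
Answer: e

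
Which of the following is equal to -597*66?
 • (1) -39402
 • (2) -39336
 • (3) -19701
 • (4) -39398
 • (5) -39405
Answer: 1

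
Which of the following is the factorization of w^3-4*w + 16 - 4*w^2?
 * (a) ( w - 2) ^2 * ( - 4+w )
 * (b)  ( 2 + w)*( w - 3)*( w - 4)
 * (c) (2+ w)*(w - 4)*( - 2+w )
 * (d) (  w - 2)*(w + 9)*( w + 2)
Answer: c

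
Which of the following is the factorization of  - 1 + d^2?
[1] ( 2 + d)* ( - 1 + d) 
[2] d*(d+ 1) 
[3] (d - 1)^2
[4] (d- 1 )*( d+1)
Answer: 4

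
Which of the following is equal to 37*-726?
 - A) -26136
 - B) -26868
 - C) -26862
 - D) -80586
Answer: C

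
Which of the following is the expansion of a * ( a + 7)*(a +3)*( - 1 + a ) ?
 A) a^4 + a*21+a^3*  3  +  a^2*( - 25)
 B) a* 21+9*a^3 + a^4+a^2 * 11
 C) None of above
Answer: C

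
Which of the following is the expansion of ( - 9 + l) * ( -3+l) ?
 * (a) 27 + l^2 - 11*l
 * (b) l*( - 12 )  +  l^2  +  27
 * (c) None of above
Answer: b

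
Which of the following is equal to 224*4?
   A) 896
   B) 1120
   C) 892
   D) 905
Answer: A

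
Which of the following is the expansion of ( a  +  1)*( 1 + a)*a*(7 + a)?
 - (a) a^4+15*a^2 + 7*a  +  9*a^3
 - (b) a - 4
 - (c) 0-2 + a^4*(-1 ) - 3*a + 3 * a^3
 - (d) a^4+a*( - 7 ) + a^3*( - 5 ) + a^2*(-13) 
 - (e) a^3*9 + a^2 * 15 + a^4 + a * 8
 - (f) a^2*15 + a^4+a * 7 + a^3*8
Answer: a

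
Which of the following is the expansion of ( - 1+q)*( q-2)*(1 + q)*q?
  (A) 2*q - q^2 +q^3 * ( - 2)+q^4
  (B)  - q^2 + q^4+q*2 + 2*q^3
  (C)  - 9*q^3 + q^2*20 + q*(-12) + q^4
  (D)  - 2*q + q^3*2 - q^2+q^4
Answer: A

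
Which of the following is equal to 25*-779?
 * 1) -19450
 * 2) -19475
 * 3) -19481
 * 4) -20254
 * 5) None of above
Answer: 2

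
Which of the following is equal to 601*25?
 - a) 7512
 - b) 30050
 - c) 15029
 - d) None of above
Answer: d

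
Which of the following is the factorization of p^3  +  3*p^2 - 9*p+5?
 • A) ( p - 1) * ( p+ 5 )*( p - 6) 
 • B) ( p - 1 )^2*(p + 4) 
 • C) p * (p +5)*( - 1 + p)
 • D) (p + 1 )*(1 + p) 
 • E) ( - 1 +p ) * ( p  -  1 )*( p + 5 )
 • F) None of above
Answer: E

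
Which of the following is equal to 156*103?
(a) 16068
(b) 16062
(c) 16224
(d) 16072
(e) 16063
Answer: a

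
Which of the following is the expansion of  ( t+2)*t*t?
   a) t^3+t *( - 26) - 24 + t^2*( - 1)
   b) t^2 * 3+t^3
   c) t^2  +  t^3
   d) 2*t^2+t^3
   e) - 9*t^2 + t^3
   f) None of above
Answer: d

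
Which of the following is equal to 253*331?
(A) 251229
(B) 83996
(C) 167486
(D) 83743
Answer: D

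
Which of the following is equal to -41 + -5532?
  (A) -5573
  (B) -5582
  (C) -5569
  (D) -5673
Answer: A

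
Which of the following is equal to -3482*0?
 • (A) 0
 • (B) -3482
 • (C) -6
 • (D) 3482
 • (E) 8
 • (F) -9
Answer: A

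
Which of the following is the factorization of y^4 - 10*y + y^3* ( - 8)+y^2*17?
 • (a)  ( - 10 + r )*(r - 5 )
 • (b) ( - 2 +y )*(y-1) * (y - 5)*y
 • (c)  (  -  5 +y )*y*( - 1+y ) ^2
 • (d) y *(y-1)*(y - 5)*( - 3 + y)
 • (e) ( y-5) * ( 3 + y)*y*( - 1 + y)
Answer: b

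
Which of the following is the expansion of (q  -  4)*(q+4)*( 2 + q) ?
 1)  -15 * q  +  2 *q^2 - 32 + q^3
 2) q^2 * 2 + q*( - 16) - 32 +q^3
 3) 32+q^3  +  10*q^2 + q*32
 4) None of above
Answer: 2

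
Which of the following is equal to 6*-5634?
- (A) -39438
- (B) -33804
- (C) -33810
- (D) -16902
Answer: B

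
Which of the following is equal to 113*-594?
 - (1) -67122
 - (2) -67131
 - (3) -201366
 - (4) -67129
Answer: 1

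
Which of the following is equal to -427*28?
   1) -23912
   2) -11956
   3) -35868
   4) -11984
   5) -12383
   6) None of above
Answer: 2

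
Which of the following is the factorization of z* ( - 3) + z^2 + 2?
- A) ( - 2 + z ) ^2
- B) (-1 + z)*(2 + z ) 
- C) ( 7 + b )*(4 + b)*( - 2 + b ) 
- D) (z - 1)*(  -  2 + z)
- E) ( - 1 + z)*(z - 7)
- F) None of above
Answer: D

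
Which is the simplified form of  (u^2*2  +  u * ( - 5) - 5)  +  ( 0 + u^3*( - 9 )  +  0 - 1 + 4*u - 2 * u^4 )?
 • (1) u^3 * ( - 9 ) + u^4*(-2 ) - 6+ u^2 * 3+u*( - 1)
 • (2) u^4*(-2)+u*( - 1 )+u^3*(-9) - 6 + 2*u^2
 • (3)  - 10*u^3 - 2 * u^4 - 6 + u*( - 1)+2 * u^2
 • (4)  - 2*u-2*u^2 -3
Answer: 2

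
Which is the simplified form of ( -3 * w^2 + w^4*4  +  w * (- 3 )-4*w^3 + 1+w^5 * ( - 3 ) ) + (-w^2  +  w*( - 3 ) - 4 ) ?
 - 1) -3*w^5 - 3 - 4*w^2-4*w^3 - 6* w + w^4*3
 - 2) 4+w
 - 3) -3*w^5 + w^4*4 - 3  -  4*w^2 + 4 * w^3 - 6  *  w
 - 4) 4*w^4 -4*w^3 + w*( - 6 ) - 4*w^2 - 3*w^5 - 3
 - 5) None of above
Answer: 4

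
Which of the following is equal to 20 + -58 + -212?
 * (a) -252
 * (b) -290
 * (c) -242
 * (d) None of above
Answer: d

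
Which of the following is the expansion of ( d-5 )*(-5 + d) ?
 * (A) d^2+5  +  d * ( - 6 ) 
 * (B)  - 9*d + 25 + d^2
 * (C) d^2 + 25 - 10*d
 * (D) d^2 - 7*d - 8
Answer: C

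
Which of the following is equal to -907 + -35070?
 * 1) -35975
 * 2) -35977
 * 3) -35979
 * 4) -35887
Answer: 2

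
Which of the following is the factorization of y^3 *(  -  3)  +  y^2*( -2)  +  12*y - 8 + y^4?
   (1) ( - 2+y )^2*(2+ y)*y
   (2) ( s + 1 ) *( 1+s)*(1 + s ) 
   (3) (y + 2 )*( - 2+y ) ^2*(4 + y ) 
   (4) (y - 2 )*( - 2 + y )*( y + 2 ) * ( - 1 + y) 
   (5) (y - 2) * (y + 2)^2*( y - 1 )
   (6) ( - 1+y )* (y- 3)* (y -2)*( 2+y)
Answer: 4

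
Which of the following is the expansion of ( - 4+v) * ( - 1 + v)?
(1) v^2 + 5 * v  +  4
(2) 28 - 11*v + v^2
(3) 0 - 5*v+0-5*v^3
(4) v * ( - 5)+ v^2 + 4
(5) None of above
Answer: 4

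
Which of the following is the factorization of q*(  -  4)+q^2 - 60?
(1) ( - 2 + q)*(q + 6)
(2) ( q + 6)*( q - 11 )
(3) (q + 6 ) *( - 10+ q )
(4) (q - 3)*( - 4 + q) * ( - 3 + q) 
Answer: 3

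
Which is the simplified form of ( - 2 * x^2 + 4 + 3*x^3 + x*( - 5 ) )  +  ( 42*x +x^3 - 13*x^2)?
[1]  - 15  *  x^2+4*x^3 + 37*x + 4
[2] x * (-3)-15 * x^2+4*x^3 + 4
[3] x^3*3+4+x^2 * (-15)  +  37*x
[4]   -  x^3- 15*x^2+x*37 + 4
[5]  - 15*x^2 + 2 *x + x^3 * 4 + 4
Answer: 1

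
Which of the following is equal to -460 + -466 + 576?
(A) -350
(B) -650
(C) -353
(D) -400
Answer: A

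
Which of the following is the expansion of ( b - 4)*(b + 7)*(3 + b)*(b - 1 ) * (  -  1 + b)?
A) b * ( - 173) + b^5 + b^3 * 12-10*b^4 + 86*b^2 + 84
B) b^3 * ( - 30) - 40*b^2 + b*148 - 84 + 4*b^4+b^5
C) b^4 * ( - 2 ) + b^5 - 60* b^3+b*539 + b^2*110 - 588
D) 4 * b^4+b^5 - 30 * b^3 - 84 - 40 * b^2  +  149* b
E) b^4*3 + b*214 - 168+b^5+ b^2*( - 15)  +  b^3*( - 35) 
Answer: D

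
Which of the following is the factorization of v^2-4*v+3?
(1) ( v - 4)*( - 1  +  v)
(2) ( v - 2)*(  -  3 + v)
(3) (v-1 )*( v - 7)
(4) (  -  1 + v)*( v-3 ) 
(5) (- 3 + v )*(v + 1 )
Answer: 4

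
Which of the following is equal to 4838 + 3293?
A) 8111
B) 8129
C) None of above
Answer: C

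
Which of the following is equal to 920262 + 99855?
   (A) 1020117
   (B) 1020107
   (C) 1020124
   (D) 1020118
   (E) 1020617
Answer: A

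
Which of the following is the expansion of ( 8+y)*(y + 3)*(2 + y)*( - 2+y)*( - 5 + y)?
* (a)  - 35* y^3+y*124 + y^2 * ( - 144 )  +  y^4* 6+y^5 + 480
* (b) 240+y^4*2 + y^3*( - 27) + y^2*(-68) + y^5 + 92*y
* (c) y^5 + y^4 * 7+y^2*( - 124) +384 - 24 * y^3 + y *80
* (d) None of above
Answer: a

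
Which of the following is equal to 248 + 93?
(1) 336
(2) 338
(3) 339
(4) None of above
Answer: 4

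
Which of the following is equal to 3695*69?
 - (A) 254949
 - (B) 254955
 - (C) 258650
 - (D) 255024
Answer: B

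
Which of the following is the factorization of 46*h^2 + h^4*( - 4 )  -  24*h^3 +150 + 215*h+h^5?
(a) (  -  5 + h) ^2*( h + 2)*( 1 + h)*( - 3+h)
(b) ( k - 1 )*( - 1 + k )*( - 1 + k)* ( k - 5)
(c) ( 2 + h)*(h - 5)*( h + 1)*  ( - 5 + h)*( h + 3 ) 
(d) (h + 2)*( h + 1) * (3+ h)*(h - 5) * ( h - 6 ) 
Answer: c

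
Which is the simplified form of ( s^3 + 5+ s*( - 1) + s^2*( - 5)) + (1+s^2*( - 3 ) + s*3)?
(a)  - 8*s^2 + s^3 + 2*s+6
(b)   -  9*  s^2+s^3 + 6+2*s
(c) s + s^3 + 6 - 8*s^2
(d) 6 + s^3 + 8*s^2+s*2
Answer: a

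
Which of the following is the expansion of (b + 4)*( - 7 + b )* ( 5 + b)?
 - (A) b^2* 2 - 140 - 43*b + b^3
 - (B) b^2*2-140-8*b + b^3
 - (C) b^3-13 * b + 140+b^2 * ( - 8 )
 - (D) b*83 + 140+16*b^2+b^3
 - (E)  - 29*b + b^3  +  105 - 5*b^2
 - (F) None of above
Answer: A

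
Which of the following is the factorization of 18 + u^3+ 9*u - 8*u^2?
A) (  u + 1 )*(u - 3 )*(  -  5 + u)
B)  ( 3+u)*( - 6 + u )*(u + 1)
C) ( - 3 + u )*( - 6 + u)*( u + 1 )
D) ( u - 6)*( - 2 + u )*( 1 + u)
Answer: C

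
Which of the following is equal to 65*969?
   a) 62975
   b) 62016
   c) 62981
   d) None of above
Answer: d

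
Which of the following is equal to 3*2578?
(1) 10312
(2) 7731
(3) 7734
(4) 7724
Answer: 3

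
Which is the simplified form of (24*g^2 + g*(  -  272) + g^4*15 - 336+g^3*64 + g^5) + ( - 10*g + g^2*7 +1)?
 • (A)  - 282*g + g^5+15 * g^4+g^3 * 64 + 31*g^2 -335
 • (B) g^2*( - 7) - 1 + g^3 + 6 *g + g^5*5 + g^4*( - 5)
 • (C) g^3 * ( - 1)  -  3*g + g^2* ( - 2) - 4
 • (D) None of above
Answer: A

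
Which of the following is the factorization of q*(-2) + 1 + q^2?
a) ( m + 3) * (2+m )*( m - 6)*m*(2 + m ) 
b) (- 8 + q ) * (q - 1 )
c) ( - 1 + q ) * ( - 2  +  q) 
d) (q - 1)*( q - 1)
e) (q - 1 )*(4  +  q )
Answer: d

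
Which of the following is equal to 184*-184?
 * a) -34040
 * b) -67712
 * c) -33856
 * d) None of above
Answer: c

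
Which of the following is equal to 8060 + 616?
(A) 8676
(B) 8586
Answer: A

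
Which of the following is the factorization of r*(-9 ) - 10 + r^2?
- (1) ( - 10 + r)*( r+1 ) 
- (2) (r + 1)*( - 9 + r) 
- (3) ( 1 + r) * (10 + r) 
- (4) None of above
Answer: 1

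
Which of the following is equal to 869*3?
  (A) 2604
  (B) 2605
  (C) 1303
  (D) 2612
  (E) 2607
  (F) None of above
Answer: E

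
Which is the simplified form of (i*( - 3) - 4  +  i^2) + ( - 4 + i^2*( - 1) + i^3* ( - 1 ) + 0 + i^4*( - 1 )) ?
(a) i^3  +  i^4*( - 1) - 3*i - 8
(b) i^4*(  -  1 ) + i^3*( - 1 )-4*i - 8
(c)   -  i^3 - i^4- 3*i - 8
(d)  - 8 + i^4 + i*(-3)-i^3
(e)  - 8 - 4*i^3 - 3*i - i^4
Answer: c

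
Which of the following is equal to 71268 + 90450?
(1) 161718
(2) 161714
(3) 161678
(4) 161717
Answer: 1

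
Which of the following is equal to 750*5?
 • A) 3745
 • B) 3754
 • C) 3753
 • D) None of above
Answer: D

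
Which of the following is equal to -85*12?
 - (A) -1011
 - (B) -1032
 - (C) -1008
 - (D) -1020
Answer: D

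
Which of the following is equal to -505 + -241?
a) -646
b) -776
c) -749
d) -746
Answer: d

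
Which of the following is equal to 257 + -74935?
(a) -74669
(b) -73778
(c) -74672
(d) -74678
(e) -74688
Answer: d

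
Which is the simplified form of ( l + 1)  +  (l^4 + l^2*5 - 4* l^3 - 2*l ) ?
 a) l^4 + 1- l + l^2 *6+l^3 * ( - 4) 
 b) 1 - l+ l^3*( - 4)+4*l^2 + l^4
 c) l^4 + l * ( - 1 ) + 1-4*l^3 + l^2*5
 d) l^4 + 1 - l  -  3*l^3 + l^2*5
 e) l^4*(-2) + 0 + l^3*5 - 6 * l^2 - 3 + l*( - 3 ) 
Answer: c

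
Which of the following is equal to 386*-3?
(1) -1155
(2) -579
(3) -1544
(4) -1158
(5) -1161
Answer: 4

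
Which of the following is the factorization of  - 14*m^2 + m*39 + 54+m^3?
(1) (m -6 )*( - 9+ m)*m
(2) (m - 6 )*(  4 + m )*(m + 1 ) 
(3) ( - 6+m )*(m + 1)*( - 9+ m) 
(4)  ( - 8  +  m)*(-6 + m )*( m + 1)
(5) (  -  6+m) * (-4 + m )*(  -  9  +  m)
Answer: 3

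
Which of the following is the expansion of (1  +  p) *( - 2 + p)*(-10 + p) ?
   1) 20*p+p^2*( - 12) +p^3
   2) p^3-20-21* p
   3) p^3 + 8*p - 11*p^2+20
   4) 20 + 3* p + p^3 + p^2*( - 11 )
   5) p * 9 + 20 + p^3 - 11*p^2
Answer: 3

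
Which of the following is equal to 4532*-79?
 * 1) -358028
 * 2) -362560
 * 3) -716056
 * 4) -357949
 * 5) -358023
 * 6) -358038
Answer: 1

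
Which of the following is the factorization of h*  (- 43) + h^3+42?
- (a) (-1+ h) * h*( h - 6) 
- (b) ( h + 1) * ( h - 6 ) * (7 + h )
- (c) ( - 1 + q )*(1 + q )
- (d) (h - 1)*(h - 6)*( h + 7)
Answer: d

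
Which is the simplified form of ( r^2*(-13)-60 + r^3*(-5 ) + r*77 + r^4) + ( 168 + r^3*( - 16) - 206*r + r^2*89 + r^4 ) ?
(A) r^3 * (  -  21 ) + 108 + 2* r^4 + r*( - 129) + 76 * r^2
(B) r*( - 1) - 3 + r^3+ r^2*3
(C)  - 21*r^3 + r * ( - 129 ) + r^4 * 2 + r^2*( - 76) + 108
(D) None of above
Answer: A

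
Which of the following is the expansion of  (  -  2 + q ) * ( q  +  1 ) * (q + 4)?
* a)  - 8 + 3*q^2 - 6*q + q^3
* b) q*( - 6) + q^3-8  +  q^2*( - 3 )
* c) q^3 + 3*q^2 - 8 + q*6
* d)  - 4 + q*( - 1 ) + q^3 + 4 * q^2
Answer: a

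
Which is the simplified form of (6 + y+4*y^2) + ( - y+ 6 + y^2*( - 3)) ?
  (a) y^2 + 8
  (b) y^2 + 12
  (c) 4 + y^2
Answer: b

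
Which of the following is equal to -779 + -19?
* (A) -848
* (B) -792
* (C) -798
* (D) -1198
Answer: C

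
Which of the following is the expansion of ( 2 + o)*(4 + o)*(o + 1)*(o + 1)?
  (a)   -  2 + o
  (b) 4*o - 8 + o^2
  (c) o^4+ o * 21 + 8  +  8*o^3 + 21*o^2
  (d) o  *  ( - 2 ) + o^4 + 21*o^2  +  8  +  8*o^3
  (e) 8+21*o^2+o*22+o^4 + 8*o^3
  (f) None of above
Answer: e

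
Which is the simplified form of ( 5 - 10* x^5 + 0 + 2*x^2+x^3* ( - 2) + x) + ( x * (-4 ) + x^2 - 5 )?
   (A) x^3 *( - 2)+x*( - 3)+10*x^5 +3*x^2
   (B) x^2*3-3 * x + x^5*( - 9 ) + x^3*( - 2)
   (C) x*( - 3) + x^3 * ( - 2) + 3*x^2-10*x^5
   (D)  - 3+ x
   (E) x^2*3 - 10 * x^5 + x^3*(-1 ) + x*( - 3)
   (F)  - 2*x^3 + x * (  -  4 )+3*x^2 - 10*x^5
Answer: C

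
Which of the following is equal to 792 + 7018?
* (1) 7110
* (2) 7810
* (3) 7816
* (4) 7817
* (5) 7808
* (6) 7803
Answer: 2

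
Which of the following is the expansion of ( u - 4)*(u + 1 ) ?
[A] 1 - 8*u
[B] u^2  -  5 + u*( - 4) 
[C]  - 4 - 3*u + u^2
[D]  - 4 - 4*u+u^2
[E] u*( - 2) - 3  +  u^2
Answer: C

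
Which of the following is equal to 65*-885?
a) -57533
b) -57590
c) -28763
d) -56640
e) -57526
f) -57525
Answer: f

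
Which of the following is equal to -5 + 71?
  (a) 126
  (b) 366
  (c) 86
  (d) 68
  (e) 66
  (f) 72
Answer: e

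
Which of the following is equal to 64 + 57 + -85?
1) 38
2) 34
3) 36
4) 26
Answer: 3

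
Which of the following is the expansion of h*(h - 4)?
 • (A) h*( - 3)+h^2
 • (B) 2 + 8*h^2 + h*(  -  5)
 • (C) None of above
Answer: C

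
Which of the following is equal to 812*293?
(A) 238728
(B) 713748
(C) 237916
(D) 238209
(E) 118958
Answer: C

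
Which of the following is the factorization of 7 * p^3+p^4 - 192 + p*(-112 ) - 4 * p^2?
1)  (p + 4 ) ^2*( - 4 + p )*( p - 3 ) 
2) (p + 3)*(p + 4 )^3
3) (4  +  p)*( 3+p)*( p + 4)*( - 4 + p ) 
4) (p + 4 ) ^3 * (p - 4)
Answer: 3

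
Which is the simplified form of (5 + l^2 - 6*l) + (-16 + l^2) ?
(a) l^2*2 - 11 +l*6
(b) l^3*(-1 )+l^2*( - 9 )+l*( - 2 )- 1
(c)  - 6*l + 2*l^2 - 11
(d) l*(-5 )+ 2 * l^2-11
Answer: c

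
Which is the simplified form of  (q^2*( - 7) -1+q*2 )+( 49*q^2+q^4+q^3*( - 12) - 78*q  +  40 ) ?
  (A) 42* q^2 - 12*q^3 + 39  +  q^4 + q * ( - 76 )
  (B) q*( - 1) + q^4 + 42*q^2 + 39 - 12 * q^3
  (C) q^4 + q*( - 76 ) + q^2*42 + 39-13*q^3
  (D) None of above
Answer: A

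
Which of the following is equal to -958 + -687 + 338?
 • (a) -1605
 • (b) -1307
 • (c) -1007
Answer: b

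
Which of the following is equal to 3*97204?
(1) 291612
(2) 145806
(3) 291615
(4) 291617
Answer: 1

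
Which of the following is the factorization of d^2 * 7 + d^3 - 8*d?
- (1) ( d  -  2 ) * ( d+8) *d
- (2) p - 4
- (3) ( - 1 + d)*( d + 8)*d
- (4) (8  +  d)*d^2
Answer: 3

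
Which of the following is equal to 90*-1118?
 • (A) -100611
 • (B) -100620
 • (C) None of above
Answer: B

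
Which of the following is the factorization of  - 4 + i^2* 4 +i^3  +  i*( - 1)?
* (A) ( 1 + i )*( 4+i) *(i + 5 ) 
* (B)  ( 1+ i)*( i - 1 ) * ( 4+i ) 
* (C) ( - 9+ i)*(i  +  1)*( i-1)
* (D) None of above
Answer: B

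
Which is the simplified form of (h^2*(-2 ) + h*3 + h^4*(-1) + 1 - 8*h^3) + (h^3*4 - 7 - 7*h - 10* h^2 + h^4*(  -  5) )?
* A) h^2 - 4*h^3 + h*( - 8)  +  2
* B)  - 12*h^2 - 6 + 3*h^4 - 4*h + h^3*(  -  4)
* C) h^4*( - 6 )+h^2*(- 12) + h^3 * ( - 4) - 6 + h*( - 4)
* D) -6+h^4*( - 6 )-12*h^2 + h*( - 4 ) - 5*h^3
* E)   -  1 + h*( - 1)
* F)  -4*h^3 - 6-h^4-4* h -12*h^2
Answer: C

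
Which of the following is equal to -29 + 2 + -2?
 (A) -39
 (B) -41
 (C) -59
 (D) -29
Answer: D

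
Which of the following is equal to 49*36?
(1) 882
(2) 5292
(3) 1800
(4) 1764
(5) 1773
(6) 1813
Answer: 4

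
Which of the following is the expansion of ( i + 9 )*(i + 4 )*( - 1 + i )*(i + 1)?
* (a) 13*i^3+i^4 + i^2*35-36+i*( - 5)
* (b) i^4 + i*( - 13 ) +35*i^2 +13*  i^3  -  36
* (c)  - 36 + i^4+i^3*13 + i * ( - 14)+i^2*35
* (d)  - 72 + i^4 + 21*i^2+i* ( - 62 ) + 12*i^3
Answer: b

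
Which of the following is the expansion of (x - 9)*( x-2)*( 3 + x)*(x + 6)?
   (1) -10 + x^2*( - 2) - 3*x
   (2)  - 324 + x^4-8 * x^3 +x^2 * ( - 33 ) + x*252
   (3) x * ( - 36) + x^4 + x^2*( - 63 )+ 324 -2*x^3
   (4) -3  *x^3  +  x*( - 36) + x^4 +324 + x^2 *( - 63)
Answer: 3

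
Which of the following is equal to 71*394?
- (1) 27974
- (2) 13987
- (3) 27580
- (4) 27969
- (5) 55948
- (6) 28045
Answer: 1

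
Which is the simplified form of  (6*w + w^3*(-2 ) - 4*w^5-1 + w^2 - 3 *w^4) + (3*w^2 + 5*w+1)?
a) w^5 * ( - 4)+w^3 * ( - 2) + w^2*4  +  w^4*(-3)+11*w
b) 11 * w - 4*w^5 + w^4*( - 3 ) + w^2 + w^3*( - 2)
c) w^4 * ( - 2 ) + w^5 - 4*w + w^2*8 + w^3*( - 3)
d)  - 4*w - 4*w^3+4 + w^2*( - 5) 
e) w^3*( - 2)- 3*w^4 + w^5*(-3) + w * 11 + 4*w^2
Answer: a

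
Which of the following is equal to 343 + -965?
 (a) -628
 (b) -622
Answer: b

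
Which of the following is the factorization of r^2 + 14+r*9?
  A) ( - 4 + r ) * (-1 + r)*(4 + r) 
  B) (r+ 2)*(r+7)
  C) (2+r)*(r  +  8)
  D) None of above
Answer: B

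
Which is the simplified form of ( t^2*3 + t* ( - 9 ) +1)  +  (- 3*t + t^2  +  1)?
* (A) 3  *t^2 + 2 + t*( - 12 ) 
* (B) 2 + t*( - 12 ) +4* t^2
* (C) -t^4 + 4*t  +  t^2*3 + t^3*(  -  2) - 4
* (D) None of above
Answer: B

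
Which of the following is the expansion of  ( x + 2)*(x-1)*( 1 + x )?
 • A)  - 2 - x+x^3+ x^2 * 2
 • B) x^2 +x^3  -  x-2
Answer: A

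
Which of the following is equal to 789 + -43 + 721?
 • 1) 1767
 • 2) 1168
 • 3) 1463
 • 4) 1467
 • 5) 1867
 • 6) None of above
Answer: 4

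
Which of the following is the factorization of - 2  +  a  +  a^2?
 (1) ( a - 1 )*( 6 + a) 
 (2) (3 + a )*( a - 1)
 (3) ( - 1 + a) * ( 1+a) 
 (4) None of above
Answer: 4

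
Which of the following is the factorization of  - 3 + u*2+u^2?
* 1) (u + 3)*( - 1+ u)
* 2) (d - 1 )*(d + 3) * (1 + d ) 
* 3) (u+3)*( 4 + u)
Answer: 1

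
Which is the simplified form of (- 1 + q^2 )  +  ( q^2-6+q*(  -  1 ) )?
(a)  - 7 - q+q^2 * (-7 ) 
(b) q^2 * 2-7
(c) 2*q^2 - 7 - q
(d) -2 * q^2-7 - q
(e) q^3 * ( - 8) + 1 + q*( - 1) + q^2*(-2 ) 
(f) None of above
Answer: c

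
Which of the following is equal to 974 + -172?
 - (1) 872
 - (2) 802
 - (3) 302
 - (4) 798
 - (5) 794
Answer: 2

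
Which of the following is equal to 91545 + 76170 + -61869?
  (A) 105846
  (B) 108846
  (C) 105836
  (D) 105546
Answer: A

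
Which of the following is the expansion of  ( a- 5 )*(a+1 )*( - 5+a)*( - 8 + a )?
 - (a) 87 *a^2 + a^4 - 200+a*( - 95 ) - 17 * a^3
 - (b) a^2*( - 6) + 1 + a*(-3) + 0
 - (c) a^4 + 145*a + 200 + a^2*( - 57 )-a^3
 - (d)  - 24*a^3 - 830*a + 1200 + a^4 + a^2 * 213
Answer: a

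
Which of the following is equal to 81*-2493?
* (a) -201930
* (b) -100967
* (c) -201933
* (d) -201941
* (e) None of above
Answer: c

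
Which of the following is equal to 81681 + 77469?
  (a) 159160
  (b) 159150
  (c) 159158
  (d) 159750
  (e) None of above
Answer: b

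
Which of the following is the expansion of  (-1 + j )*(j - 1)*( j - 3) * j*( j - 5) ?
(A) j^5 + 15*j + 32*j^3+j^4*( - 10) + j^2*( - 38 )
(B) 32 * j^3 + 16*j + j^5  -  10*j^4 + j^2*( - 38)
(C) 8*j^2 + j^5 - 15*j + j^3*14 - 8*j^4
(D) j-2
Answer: A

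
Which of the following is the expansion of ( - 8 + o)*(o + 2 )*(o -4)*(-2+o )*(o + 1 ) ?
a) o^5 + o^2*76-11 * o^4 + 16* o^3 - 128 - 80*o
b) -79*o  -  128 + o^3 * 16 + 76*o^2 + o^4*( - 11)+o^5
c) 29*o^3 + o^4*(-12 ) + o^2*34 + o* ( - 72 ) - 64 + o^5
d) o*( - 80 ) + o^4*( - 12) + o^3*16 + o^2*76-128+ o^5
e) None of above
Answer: a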